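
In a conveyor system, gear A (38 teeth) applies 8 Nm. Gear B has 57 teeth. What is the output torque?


Given: N1 = 38, N2 = 57, T1 = 8 Nm
Using T2/T1 = N2/N1
T2 = T1 * N2 / N1
T2 = 8 * 57 / 38
T2 = 456 / 38
T2 = 12 Nm

12 Nm


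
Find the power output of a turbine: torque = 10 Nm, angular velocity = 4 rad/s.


Given: tau = 10 Nm, omega = 4 rad/s
Using P = tau * omega
P = 10 * 4
P = 40 W

40 W


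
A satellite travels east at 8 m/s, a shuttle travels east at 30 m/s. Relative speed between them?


Given: v_A = 8 m/s east, v_B = 30 m/s east
Both move in the same direction; relative speed = |v_A - v_B|
|8 - 30| = |-22|
= 22 m/s

22 m/s


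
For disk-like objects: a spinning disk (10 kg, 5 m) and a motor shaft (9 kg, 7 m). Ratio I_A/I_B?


Given: M1=10 kg, R1=5 m, M2=9 kg, R2=7 m
For a disk: I = (1/2)*M*R^2, so I_A/I_B = (M1*R1^2)/(M2*R2^2)
M1*R1^2 = 10*25 = 250
M2*R2^2 = 9*49 = 441
I_A/I_B = 250/441 = 250/441

250/441


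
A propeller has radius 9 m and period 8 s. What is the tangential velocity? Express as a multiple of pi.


Given: radius r = 9 m, period T = 8 s
Using v = 2*pi*r / T
v = 2*pi*9 / 8
v = 18*pi / 8
v = 9/4*pi m/s

9/4*pi m/s


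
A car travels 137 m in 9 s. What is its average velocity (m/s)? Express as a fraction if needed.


Given: distance d = 137 m, time t = 9 s
Using v = d / t
v = 137 / 9
v = 137/9 m/s

137/9 m/s


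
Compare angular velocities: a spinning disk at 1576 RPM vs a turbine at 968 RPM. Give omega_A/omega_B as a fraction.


Given: RPM_A = 1576, RPM_B = 968
omega = 2*pi*RPM/60, so omega_A/omega_B = RPM_A / RPM_B
omega_A/omega_B = 1576 / 968
omega_A/omega_B = 197/121

197/121


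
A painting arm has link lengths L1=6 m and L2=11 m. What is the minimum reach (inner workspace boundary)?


Given: L1 = 6 m, L2 = 11 m
For a 2-link planar arm, min reach = |L1 - L2| (second link folded back)
Min reach = |6 - 11|
Min reach = 5 m

5 m


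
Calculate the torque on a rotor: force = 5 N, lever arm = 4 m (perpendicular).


Given: F = 5 N, r = 4 m, angle = 90 deg (perpendicular)
Using tau = F * r * sin(90)
sin(90) = 1
tau = 5 * 4 * 1
tau = 20 Nm

20 Nm


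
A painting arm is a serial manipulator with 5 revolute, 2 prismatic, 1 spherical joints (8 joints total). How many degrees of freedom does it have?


Given: serial robot with 5 revolute, 2 prismatic, 1 spherical joints
DOF contribution per joint type: revolute=1, prismatic=1, spherical=3, fixed=0
DOF = 5*1 + 2*1 + 1*3
DOF = 10

10


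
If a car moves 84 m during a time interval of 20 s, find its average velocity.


Given: distance d = 84 m, time t = 20 s
Using v = d / t
v = 84 / 20
v = 21/5 m/s

21/5 m/s


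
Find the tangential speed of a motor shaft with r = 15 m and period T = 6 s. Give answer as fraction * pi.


Given: radius r = 15 m, period T = 6 s
Using v = 2*pi*r / T
v = 2*pi*15 / 6
v = 30*pi / 6
v = 5*pi m/s

5*pi m/s


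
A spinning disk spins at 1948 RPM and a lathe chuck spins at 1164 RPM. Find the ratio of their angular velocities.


Given: RPM_A = 1948, RPM_B = 1164
omega = 2*pi*RPM/60, so omega_A/omega_B = RPM_A / RPM_B
omega_A/omega_B = 1948 / 1164
omega_A/omega_B = 487/291

487/291


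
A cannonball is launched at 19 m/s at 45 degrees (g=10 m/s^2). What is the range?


Given: v0 = 19 m/s, theta = 45 deg, g = 10 m/s^2
sin(2*45) = sin(90) = 1
Using R = v0^2 * sin(2*theta) / g
R = 19^2 * 1 / 10
R = 361 / 10
R = 361/10 m

361/10 m


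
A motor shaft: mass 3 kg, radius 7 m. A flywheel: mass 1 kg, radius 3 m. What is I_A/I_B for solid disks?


Given: M1=3 kg, R1=7 m, M2=1 kg, R2=3 m
For a disk: I = (1/2)*M*R^2, so I_A/I_B = (M1*R1^2)/(M2*R2^2)
M1*R1^2 = 3*49 = 147
M2*R2^2 = 1*9 = 9
I_A/I_B = 147/9 = 49/3

49/3


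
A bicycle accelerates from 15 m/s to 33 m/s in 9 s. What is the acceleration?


Given: initial velocity v0 = 15 m/s, final velocity v = 33 m/s, time t = 9 s
Using a = (v - v0) / t
a = (33 - 15) / 9
a = 18 / 9
a = 2 m/s^2

2 m/s^2


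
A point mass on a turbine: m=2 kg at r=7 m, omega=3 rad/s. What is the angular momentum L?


Given: m = 2 kg, r = 7 m, omega = 3 rad/s
For a point mass: I = m*r^2
I = 2*7^2 = 2*49 = 98
L = I*omega = 98*3
L = 294 kg*m^2/s

294 kg*m^2/s


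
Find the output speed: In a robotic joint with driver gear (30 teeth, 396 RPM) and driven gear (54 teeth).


Given: N1 = 30 teeth, w1 = 396 RPM, N2 = 54 teeth
Using N1*w1 = N2*w2
w2 = N1*w1 / N2
w2 = 30*396 / 54
w2 = 11880 / 54
w2 = 220 RPM

220 RPM


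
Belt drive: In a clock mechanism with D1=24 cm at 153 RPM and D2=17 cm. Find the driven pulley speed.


Given: D1 = 24 cm, w1 = 153 RPM, D2 = 17 cm
Using D1*w1 = D2*w2
w2 = D1*w1 / D2
w2 = 24*153 / 17
w2 = 3672 / 17
w2 = 216 RPM

216 RPM


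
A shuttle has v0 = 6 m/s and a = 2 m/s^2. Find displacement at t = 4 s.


Given: v0 = 6 m/s, a = 2 m/s^2, t = 4 s
Using s = v0*t + (1/2)*a*t^2
s = 6*4 + (1/2)*2*4^2
s = 24 + (1/2)*32
s = 24 + 16
s = 40

40 m


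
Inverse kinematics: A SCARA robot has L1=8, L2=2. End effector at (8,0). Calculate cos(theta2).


Given: L1 = 8, L2 = 2, target (x, y) = (8, 0)
Using cos(theta2) = (x^2 + y^2 - L1^2 - L2^2) / (2*L1*L2)
x^2 + y^2 = 8^2 + 0 = 64
L1^2 + L2^2 = 64 + 4 = 68
Numerator = 64 - 68 = -4
Denominator = 2*8*2 = 32
cos(theta2) = -4/32 = -1/8

-1/8


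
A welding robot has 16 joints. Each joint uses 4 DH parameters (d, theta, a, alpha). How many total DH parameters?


Given: 16 joints, 4 DH parameters per joint (d, theta, a, alpha)
Total DH parameters = number_of_joints * 4
Total = 16 * 4
Total = 64

64


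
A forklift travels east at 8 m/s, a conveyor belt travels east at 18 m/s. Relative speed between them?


Given: v_A = 8 m/s east, v_B = 18 m/s east
Both move in the same direction; relative speed = |v_A - v_B|
|8 - 18| = |-10|
= 10 m/s

10 m/s


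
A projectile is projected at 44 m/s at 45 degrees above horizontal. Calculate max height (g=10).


Given: v0 = 44 m/s, theta = 45 deg, g = 10 m/s^2
sin^2(45) = 1/2
Using H = v0^2 * sin^2(theta) / (2*g)
H = 44^2 * 1/2 / (2*10)
H = 1936 * 1/2 / 20
H = 968 / 20
H = 242/5 m

242/5 m


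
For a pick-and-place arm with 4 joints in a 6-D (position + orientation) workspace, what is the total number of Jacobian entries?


Given: task space dimension = 6, joints = 4
Jacobian is a 6 x 4 matrix
Total entries = rows * columns
Total = 6 * 4
Total = 24

24


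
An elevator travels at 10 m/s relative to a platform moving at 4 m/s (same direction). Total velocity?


Given: object velocity = 10 m/s, platform velocity = 4 m/s (same direction)
Using classical velocity addition: v_total = v_object + v_platform
v_total = 10 + 4
v_total = 14 m/s

14 m/s


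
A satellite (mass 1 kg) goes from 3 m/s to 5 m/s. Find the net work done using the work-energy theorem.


Given: m = 1 kg, v0 = 3 m/s, v = 5 m/s
Using W = (1/2)*m*(v^2 - v0^2)
v^2 = 5^2 = 25
v0^2 = 3^2 = 9
v^2 - v0^2 = 25 - 9 = 16
W = (1/2)*1*16 = 8 J

8 J


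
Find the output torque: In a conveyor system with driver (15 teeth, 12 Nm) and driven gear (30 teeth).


Given: N1 = 15, N2 = 30, T1 = 12 Nm
Using T2/T1 = N2/N1
T2 = T1 * N2 / N1
T2 = 12 * 30 / 15
T2 = 360 / 15
T2 = 24 Nm

24 Nm


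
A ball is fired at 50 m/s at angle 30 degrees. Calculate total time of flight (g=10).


Given: v0 = 50 m/s, theta = 30 deg, g = 10 m/s^2
sin(30) = 1/2
Using T = 2*v0*sin(theta) / g
T = 2*50*1/2 / 10
T = 50 / 10
T = 5 s

5 s


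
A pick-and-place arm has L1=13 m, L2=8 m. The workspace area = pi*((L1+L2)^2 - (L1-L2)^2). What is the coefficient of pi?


Given: L1 = 13, L2 = 8
(L1+L2)^2 = (21)^2 = 441
(L1-L2)^2 = (5)^2 = 25
Difference = 441 - 25 = 416
This equals 4*L1*L2 = 4*13*8 = 416
Workspace area = 416*pi

416


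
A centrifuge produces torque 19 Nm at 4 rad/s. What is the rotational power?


Given: tau = 19 Nm, omega = 4 rad/s
Using P = tau * omega
P = 19 * 4
P = 76 W

76 W


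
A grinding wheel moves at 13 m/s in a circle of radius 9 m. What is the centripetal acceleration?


Given: v = 13 m/s, r = 9 m
Using a_c = v^2 / r
a_c = 13^2 / 9
a_c = 169 / 9
a_c = 169/9 m/s^2

169/9 m/s^2


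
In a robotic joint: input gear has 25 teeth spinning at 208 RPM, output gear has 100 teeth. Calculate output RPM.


Given: N1 = 25 teeth, w1 = 208 RPM, N2 = 100 teeth
Using N1*w1 = N2*w2
w2 = N1*w1 / N2
w2 = 25*208 / 100
w2 = 5200 / 100
w2 = 52 RPM

52 RPM


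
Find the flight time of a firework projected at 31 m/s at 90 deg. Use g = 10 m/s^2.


Given: v0 = 31 m/s, theta = 90 deg, g = 10 m/s^2
sin(90) = 1
Using T = 2*v0*sin(theta) / g
T = 2*31*1 / 10
T = 62 / 10
T = 31/5 s

31/5 s


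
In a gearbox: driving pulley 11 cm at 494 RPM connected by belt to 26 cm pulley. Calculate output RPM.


Given: D1 = 11 cm, w1 = 494 RPM, D2 = 26 cm
Using D1*w1 = D2*w2
w2 = D1*w1 / D2
w2 = 11*494 / 26
w2 = 5434 / 26
w2 = 209 RPM

209 RPM


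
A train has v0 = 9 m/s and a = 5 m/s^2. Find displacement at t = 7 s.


Given: v0 = 9 m/s, a = 5 m/s^2, t = 7 s
Using s = v0*t + (1/2)*a*t^2
s = 9*7 + (1/2)*5*7^2
s = 63 + (1/2)*245
s = 63 + 245/2
s = 371/2

371/2 m


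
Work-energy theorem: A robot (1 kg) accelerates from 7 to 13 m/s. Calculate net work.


Given: m = 1 kg, v0 = 7 m/s, v = 13 m/s
Using W = (1/2)*m*(v^2 - v0^2)
v^2 = 13^2 = 169
v0^2 = 7^2 = 49
v^2 - v0^2 = 169 - 49 = 120
W = (1/2)*1*120 = 60 J

60 J


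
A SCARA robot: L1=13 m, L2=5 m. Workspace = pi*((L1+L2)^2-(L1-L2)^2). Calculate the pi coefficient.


Given: L1 = 13, L2 = 5
(L1+L2)^2 = (18)^2 = 324
(L1-L2)^2 = (8)^2 = 64
Difference = 324 - 64 = 260
This equals 4*L1*L2 = 4*13*5 = 260
Workspace area = 260*pi

260


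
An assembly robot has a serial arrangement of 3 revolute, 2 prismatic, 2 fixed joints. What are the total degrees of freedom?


Given: serial robot with 3 revolute, 2 prismatic, 2 fixed joints
DOF contribution per joint type: revolute=1, prismatic=1, spherical=3, fixed=0
DOF = 3*1 + 2*1 + 2*0
DOF = 5

5


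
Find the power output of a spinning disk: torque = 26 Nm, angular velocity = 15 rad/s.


Given: tau = 26 Nm, omega = 15 rad/s
Using P = tau * omega
P = 26 * 15
P = 390 W

390 W


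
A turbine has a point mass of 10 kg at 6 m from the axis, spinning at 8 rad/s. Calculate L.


Given: m = 10 kg, r = 6 m, omega = 8 rad/s
For a point mass: I = m*r^2
I = 10*6^2 = 10*36 = 360
L = I*omega = 360*8
L = 2880 kg*m^2/s

2880 kg*m^2/s


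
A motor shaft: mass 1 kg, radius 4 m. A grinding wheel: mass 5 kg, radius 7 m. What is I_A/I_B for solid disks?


Given: M1=1 kg, R1=4 m, M2=5 kg, R2=7 m
For a disk: I = (1/2)*M*R^2, so I_A/I_B = (M1*R1^2)/(M2*R2^2)
M1*R1^2 = 1*16 = 16
M2*R2^2 = 5*49 = 245
I_A/I_B = 16/245 = 16/245

16/245


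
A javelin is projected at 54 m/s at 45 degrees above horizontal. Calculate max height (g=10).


Given: v0 = 54 m/s, theta = 45 deg, g = 10 m/s^2
sin^2(45) = 1/2
Using H = v0^2 * sin^2(theta) / (2*g)
H = 54^2 * 1/2 / (2*10)
H = 2916 * 1/2 / 20
H = 1458 / 20
H = 729/10 m

729/10 m


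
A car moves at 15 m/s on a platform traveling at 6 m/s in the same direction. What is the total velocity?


Given: object velocity = 15 m/s, platform velocity = 6 m/s (same direction)
Using classical velocity addition: v_total = v_object + v_platform
v_total = 15 + 6
v_total = 21 m/s

21 m/s


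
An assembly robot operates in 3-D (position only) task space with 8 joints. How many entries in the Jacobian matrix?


Given: task space dimension = 3, joints = 8
Jacobian is a 3 x 8 matrix
Total entries = rows * columns
Total = 3 * 8
Total = 24

24


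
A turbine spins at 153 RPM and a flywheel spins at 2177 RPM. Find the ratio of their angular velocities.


Given: RPM_A = 153, RPM_B = 2177
omega = 2*pi*RPM/60, so omega_A/omega_B = RPM_A / RPM_B
omega_A/omega_B = 153 / 2177
omega_A/omega_B = 153/2177

153/2177


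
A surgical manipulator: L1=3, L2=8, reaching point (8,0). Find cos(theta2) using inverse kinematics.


Given: L1 = 3, L2 = 8, target (x, y) = (8, 0)
Using cos(theta2) = (x^2 + y^2 - L1^2 - L2^2) / (2*L1*L2)
x^2 + y^2 = 8^2 + 0 = 64
L1^2 + L2^2 = 9 + 64 = 73
Numerator = 64 - 73 = -9
Denominator = 2*3*8 = 48
cos(theta2) = -9/48 = -3/16

-3/16


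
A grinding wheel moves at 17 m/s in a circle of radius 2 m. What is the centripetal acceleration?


Given: v = 17 m/s, r = 2 m
Using a_c = v^2 / r
a_c = 17^2 / 2
a_c = 289 / 2
a_c = 289/2 m/s^2

289/2 m/s^2


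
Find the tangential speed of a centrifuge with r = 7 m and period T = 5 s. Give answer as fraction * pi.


Given: radius r = 7 m, period T = 5 s
Using v = 2*pi*r / T
v = 2*pi*7 / 5
v = 14*pi / 5
v = 14/5*pi m/s

14/5*pi m/s


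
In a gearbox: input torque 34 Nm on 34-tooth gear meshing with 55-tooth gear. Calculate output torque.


Given: N1 = 34, N2 = 55, T1 = 34 Nm
Using T2/T1 = N2/N1
T2 = T1 * N2 / N1
T2 = 34 * 55 / 34
T2 = 1870 / 34
T2 = 55 Nm

55 Nm


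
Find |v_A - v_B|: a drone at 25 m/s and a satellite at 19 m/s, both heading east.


Given: v_A = 25 m/s east, v_B = 19 m/s east
Both move in the same direction; relative speed = |v_A - v_B|
|25 - 19| = |6|
= 6 m/s

6 m/s


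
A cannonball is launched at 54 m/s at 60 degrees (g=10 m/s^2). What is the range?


Given: v0 = 54 m/s, theta = 60 deg, g = 10 m/s^2
sin(2*60) = sin(120) = sqrt(3)/2
Using R = v0^2 * sin(2*theta) / g
R = 54^2 * (sqrt(3)/2) / 10
R = 2916 * sqrt(3) / 20
R = 729/5*sqrt(3) m

729/5*sqrt(3) m


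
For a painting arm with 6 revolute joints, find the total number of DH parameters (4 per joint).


Given: 6 joints, 4 DH parameters per joint (d, theta, a, alpha)
Total DH parameters = number_of_joints * 4
Total = 6 * 4
Total = 24

24


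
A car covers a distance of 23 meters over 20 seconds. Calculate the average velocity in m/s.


Given: distance d = 23 m, time t = 20 s
Using v = d / t
v = 23 / 20
v = 23/20 m/s

23/20 m/s


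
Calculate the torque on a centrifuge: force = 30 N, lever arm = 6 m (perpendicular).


Given: F = 30 N, r = 6 m, angle = 90 deg (perpendicular)
Using tau = F * r * sin(90)
sin(90) = 1
tau = 30 * 6 * 1
tau = 180 Nm

180 Nm


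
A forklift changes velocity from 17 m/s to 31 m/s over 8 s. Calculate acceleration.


Given: initial velocity v0 = 17 m/s, final velocity v = 31 m/s, time t = 8 s
Using a = (v - v0) / t
a = (31 - 17) / 8
a = 14 / 8
a = 7/4 m/s^2

7/4 m/s^2


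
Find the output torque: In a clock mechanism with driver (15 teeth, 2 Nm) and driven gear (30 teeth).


Given: N1 = 15, N2 = 30, T1 = 2 Nm
Using T2/T1 = N2/N1
T2 = T1 * N2 / N1
T2 = 2 * 30 / 15
T2 = 60 / 15
T2 = 4 Nm

4 Nm


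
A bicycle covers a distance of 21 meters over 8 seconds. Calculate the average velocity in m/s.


Given: distance d = 21 m, time t = 8 s
Using v = d / t
v = 21 / 8
v = 21/8 m/s

21/8 m/s


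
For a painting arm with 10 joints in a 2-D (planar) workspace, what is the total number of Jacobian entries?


Given: task space dimension = 2, joints = 10
Jacobian is a 2 x 10 matrix
Total entries = rows * columns
Total = 2 * 10
Total = 20

20


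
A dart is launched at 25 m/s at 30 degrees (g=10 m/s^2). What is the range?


Given: v0 = 25 m/s, theta = 30 deg, g = 10 m/s^2
sin(2*30) = sin(60) = sqrt(3)/2
Using R = v0^2 * sin(2*theta) / g
R = 25^2 * (sqrt(3)/2) / 10
R = 625 * sqrt(3) / 20
R = 125/4*sqrt(3) m

125/4*sqrt(3) m


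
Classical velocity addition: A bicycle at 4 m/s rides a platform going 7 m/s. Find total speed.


Given: object velocity = 4 m/s, platform velocity = 7 m/s (same direction)
Using classical velocity addition: v_total = v_object + v_platform
v_total = 4 + 7
v_total = 11 m/s

11 m/s


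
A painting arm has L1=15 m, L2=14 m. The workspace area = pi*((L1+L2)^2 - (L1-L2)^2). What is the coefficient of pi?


Given: L1 = 15, L2 = 14
(L1+L2)^2 = (29)^2 = 841
(L1-L2)^2 = (1)^2 = 1
Difference = 841 - 1 = 840
This equals 4*L1*L2 = 4*15*14 = 840
Workspace area = 840*pi

840


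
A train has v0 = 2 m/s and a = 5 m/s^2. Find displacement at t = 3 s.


Given: v0 = 2 m/s, a = 5 m/s^2, t = 3 s
Using s = v0*t + (1/2)*a*t^2
s = 2*3 + (1/2)*5*3^2
s = 6 + (1/2)*45
s = 6 + 45/2
s = 57/2

57/2 m


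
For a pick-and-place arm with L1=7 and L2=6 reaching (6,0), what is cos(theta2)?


Given: L1 = 7, L2 = 6, target (x, y) = (6, 0)
Using cos(theta2) = (x^2 + y^2 - L1^2 - L2^2) / (2*L1*L2)
x^2 + y^2 = 6^2 + 0 = 36
L1^2 + L2^2 = 49 + 36 = 85
Numerator = 36 - 85 = -49
Denominator = 2*7*6 = 84
cos(theta2) = -49/84 = -7/12

-7/12


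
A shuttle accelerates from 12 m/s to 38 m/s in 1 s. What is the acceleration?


Given: initial velocity v0 = 12 m/s, final velocity v = 38 m/s, time t = 1 s
Using a = (v - v0) / t
a = (38 - 12) / 1
a = 26 / 1
a = 26 m/s^2

26 m/s^2


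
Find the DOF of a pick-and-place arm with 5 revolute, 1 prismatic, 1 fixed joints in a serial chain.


Given: serial robot with 5 revolute, 1 prismatic, 1 fixed joints
DOF contribution per joint type: revolute=1, prismatic=1, spherical=3, fixed=0
DOF = 5*1 + 1*1 + 1*0
DOF = 6

6


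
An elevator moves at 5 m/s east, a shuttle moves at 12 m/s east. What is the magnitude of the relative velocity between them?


Given: v_A = 5 m/s east, v_B = 12 m/s east
Both move in the same direction; relative speed = |v_A - v_B|
|5 - 12| = |-7|
= 7 m/s

7 m/s


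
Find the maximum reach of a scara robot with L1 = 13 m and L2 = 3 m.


Given: L1 = 13 m, L2 = 3 m
For a 2-link planar arm, max reach = L1 + L2 (fully extended)
Max reach = 13 + 3
Max reach = 16 m

16 m


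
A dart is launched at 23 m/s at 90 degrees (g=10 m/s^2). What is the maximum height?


Given: v0 = 23 m/s, theta = 90 deg, g = 10 m/s^2
sin^2(90) = 1
Using H = v0^2 * sin^2(theta) / (2*g)
H = 23^2 * 1 / (2*10)
H = 529 * 1 / 20
H = 529 / 20
H = 529/20 m

529/20 m


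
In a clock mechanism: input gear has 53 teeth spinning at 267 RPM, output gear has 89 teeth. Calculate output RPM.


Given: N1 = 53 teeth, w1 = 267 RPM, N2 = 89 teeth
Using N1*w1 = N2*w2
w2 = N1*w1 / N2
w2 = 53*267 / 89
w2 = 14151 / 89
w2 = 159 RPM

159 RPM


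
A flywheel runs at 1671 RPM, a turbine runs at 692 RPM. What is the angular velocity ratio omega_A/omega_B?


Given: RPM_A = 1671, RPM_B = 692
omega = 2*pi*RPM/60, so omega_A/omega_B = RPM_A / RPM_B
omega_A/omega_B = 1671 / 692
omega_A/omega_B = 1671/692

1671/692


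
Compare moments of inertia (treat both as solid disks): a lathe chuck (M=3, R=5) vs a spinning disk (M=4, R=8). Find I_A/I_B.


Given: M1=3 kg, R1=5 m, M2=4 kg, R2=8 m
For a disk: I = (1/2)*M*R^2, so I_A/I_B = (M1*R1^2)/(M2*R2^2)
M1*R1^2 = 3*25 = 75
M2*R2^2 = 4*64 = 256
I_A/I_B = 75/256 = 75/256

75/256


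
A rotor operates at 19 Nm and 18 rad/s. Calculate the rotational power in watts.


Given: tau = 19 Nm, omega = 18 rad/s
Using P = tau * omega
P = 19 * 18
P = 342 W

342 W


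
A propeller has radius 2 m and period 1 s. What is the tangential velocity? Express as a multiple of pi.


Given: radius r = 2 m, period T = 1 s
Using v = 2*pi*r / T
v = 2*pi*2 / 1
v = 4*pi / 1
v = 4*pi m/s

4*pi m/s


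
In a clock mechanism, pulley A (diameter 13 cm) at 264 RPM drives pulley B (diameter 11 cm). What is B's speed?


Given: D1 = 13 cm, w1 = 264 RPM, D2 = 11 cm
Using D1*w1 = D2*w2
w2 = D1*w1 / D2
w2 = 13*264 / 11
w2 = 3432 / 11
w2 = 312 RPM

312 RPM


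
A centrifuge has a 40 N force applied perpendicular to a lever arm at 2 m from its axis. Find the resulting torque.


Given: F = 40 N, r = 2 m, angle = 90 deg (perpendicular)
Using tau = F * r * sin(90)
sin(90) = 1
tau = 40 * 2 * 1
tau = 80 Nm

80 Nm


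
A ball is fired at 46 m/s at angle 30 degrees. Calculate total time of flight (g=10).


Given: v0 = 46 m/s, theta = 30 deg, g = 10 m/s^2
sin(30) = 1/2
Using T = 2*v0*sin(theta) / g
T = 2*46*1/2 / 10
T = 46 / 10
T = 23/5 s

23/5 s


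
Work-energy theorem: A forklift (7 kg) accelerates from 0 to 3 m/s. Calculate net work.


Given: m = 7 kg, v0 = 0 m/s, v = 3 m/s
Using W = (1/2)*m*(v^2 - v0^2)
v^2 = 3^2 = 9
v0^2 = 0^2 = 0
v^2 - v0^2 = 9 - 0 = 9
W = (1/2)*7*9 = 63/2 J

63/2 J


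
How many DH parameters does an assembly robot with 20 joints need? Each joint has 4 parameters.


Given: 20 joints, 4 DH parameters per joint (d, theta, a, alpha)
Total DH parameters = number_of_joints * 4
Total = 20 * 4
Total = 80

80


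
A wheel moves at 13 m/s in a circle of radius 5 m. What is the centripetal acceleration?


Given: v = 13 m/s, r = 5 m
Using a_c = v^2 / r
a_c = 13^2 / 5
a_c = 169 / 5
a_c = 169/5 m/s^2

169/5 m/s^2


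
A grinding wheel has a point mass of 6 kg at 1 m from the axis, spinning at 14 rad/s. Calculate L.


Given: m = 6 kg, r = 1 m, omega = 14 rad/s
For a point mass: I = m*r^2
I = 6*1^2 = 6*1 = 6
L = I*omega = 6*14
L = 84 kg*m^2/s

84 kg*m^2/s


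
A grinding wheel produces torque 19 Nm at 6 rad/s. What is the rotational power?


Given: tau = 19 Nm, omega = 6 rad/s
Using P = tau * omega
P = 19 * 6
P = 114 W

114 W


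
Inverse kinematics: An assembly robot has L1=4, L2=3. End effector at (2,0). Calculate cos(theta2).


Given: L1 = 4, L2 = 3, target (x, y) = (2, 0)
Using cos(theta2) = (x^2 + y^2 - L1^2 - L2^2) / (2*L1*L2)
x^2 + y^2 = 2^2 + 0 = 4
L1^2 + L2^2 = 16 + 9 = 25
Numerator = 4 - 25 = -21
Denominator = 2*4*3 = 24
cos(theta2) = -21/24 = -7/8

-7/8


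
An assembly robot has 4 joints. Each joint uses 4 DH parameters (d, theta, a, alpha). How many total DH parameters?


Given: 4 joints, 4 DH parameters per joint (d, theta, a, alpha)
Total DH parameters = number_of_joints * 4
Total = 4 * 4
Total = 16

16


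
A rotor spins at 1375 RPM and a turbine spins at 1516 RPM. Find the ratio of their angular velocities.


Given: RPM_A = 1375, RPM_B = 1516
omega = 2*pi*RPM/60, so omega_A/omega_B = RPM_A / RPM_B
omega_A/omega_B = 1375 / 1516
omega_A/omega_B = 1375/1516

1375/1516


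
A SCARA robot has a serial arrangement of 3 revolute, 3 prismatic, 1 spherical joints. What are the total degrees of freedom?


Given: serial robot with 3 revolute, 3 prismatic, 1 spherical joints
DOF contribution per joint type: revolute=1, prismatic=1, spherical=3, fixed=0
DOF = 3*1 + 3*1 + 1*3
DOF = 9

9


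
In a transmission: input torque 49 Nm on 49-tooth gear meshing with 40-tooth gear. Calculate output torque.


Given: N1 = 49, N2 = 40, T1 = 49 Nm
Using T2/T1 = N2/N1
T2 = T1 * N2 / N1
T2 = 49 * 40 / 49
T2 = 1960 / 49
T2 = 40 Nm

40 Nm


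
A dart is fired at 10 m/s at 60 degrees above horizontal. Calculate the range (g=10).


Given: v0 = 10 m/s, theta = 60 deg, g = 10 m/s^2
sin(2*60) = sin(120) = sqrt(3)/2
Using R = v0^2 * sin(2*theta) / g
R = 10^2 * (sqrt(3)/2) / 10
R = 100 * sqrt(3) / 20
R = 5*sqrt(3) m

5*sqrt(3) m


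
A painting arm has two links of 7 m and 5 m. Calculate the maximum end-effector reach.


Given: L1 = 7 m, L2 = 5 m
For a 2-link planar arm, max reach = L1 + L2 (fully extended)
Max reach = 7 + 5
Max reach = 12 m

12 m


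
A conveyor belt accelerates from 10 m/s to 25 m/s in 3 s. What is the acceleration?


Given: initial velocity v0 = 10 m/s, final velocity v = 25 m/s, time t = 3 s
Using a = (v - v0) / t
a = (25 - 10) / 3
a = 15 / 3
a = 5 m/s^2

5 m/s^2


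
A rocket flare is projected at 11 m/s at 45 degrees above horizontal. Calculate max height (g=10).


Given: v0 = 11 m/s, theta = 45 deg, g = 10 m/s^2
sin^2(45) = 1/2
Using H = v0^2 * sin^2(theta) / (2*g)
H = 11^2 * 1/2 / (2*10)
H = 121 * 1/2 / 20
H = 121/2 / 20
H = 121/40 m

121/40 m


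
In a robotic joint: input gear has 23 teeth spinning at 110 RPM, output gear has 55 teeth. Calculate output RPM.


Given: N1 = 23 teeth, w1 = 110 RPM, N2 = 55 teeth
Using N1*w1 = N2*w2
w2 = N1*w1 / N2
w2 = 23*110 / 55
w2 = 2530 / 55
w2 = 46 RPM

46 RPM


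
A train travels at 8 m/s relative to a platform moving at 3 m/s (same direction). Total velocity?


Given: object velocity = 8 m/s, platform velocity = 3 m/s (same direction)
Using classical velocity addition: v_total = v_object + v_platform
v_total = 8 + 3
v_total = 11 m/s

11 m/s


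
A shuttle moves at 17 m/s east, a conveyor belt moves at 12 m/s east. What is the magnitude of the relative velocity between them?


Given: v_A = 17 m/s east, v_B = 12 m/s east
Both move in the same direction; relative speed = |v_A - v_B|
|17 - 12| = |5|
= 5 m/s

5 m/s


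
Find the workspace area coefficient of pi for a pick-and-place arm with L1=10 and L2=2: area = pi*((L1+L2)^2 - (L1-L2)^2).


Given: L1 = 10, L2 = 2
(L1+L2)^2 = (12)^2 = 144
(L1-L2)^2 = (8)^2 = 64
Difference = 144 - 64 = 80
This equals 4*L1*L2 = 4*10*2 = 80
Workspace area = 80*pi

80


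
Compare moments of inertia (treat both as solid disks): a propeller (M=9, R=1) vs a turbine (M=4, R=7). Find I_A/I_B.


Given: M1=9 kg, R1=1 m, M2=4 kg, R2=7 m
For a disk: I = (1/2)*M*R^2, so I_A/I_B = (M1*R1^2)/(M2*R2^2)
M1*R1^2 = 9*1 = 9
M2*R2^2 = 4*49 = 196
I_A/I_B = 9/196 = 9/196

9/196


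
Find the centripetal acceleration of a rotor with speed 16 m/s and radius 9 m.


Given: v = 16 m/s, r = 9 m
Using a_c = v^2 / r
a_c = 16^2 / 9
a_c = 256 / 9
a_c = 256/9 m/s^2

256/9 m/s^2


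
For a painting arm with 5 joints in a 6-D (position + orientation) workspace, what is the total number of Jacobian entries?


Given: task space dimension = 6, joints = 5
Jacobian is a 6 x 5 matrix
Total entries = rows * columns
Total = 6 * 5
Total = 30

30


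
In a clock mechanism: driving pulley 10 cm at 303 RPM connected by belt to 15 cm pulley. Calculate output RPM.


Given: D1 = 10 cm, w1 = 303 RPM, D2 = 15 cm
Using D1*w1 = D2*w2
w2 = D1*w1 / D2
w2 = 10*303 / 15
w2 = 3030 / 15
w2 = 202 RPM

202 RPM


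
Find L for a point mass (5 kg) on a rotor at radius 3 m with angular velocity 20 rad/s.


Given: m = 5 kg, r = 3 m, omega = 20 rad/s
For a point mass: I = m*r^2
I = 5*3^2 = 5*9 = 45
L = I*omega = 45*20
L = 900 kg*m^2/s

900 kg*m^2/s


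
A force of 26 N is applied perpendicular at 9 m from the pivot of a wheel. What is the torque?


Given: F = 26 N, r = 9 m, angle = 90 deg (perpendicular)
Using tau = F * r * sin(90)
sin(90) = 1
tau = 26 * 9 * 1
tau = 234 Nm

234 Nm


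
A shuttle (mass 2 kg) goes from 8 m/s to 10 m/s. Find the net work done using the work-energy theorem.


Given: m = 2 kg, v0 = 8 m/s, v = 10 m/s
Using W = (1/2)*m*(v^2 - v0^2)
v^2 = 10^2 = 100
v0^2 = 8^2 = 64
v^2 - v0^2 = 100 - 64 = 36
W = (1/2)*2*36 = 36 J

36 J


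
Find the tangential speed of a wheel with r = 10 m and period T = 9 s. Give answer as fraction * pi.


Given: radius r = 10 m, period T = 9 s
Using v = 2*pi*r / T
v = 2*pi*10 / 9
v = 20*pi / 9
v = 20/9*pi m/s

20/9*pi m/s


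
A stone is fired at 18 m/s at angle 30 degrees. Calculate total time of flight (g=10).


Given: v0 = 18 m/s, theta = 30 deg, g = 10 m/s^2
sin(30) = 1/2
Using T = 2*v0*sin(theta) / g
T = 2*18*1/2 / 10
T = 18 / 10
T = 9/5 s

9/5 s


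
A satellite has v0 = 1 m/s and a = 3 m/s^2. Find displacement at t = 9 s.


Given: v0 = 1 m/s, a = 3 m/s^2, t = 9 s
Using s = v0*t + (1/2)*a*t^2
s = 1*9 + (1/2)*3*9^2
s = 9 + (1/2)*243
s = 9 + 243/2
s = 261/2

261/2 m


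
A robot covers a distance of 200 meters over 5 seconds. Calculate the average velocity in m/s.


Given: distance d = 200 m, time t = 5 s
Using v = d / t
v = 200 / 5
v = 40 m/s

40 m/s


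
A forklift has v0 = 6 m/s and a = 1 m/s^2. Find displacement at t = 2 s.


Given: v0 = 6 m/s, a = 1 m/s^2, t = 2 s
Using s = v0*t + (1/2)*a*t^2
s = 6*2 + (1/2)*1*2^2
s = 12 + (1/2)*4
s = 12 + 2
s = 14

14 m


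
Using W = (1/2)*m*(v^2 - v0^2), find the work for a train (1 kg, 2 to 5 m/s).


Given: m = 1 kg, v0 = 2 m/s, v = 5 m/s
Using W = (1/2)*m*(v^2 - v0^2)
v^2 = 5^2 = 25
v0^2 = 2^2 = 4
v^2 - v0^2 = 25 - 4 = 21
W = (1/2)*1*21 = 21/2 J

21/2 J


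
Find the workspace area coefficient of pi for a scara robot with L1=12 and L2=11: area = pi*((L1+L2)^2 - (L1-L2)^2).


Given: L1 = 12, L2 = 11
(L1+L2)^2 = (23)^2 = 529
(L1-L2)^2 = (1)^2 = 1
Difference = 529 - 1 = 528
This equals 4*L1*L2 = 4*12*11 = 528
Workspace area = 528*pi

528


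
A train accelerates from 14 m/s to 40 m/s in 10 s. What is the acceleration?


Given: initial velocity v0 = 14 m/s, final velocity v = 40 m/s, time t = 10 s
Using a = (v - v0) / t
a = (40 - 14) / 10
a = 26 / 10
a = 13/5 m/s^2

13/5 m/s^2


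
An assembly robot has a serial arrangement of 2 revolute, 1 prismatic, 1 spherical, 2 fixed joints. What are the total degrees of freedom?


Given: serial robot with 2 revolute, 1 prismatic, 1 spherical, 2 fixed joints
DOF contribution per joint type: revolute=1, prismatic=1, spherical=3, fixed=0
DOF = 2*1 + 1*1 + 1*3 + 2*0
DOF = 6

6


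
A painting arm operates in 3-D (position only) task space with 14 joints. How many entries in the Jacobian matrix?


Given: task space dimension = 3, joints = 14
Jacobian is a 3 x 14 matrix
Total entries = rows * columns
Total = 3 * 14
Total = 42

42


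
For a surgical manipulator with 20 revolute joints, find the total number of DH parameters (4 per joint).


Given: 20 joints, 4 DH parameters per joint (d, theta, a, alpha)
Total DH parameters = number_of_joints * 4
Total = 20 * 4
Total = 80

80


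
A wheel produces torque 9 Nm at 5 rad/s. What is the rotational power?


Given: tau = 9 Nm, omega = 5 rad/s
Using P = tau * omega
P = 9 * 5
P = 45 W

45 W


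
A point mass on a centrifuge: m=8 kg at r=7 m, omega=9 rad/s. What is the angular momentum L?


Given: m = 8 kg, r = 7 m, omega = 9 rad/s
For a point mass: I = m*r^2
I = 8*7^2 = 8*49 = 392
L = I*omega = 392*9
L = 3528 kg*m^2/s

3528 kg*m^2/s


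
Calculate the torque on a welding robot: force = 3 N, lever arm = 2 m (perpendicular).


Given: F = 3 N, r = 2 m, angle = 90 deg (perpendicular)
Using tau = F * r * sin(90)
sin(90) = 1
tau = 3 * 2 * 1
tau = 6 Nm

6 Nm


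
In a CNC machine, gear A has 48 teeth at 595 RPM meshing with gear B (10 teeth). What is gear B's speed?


Given: N1 = 48 teeth, w1 = 595 RPM, N2 = 10 teeth
Using N1*w1 = N2*w2
w2 = N1*w1 / N2
w2 = 48*595 / 10
w2 = 28560 / 10
w2 = 2856 RPM

2856 RPM


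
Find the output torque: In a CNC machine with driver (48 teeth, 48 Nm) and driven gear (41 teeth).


Given: N1 = 48, N2 = 41, T1 = 48 Nm
Using T2/T1 = N2/N1
T2 = T1 * N2 / N1
T2 = 48 * 41 / 48
T2 = 1968 / 48
T2 = 41 Nm

41 Nm


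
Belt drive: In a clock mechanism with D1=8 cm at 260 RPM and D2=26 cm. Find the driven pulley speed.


Given: D1 = 8 cm, w1 = 260 RPM, D2 = 26 cm
Using D1*w1 = D2*w2
w2 = D1*w1 / D2
w2 = 8*260 / 26
w2 = 2080 / 26
w2 = 80 RPM

80 RPM


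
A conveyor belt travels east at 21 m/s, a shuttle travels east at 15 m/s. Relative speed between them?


Given: v_A = 21 m/s east, v_B = 15 m/s east
Both move in the same direction; relative speed = |v_A - v_B|
|21 - 15| = |6|
= 6 m/s

6 m/s


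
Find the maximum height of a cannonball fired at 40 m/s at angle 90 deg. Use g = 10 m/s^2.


Given: v0 = 40 m/s, theta = 90 deg, g = 10 m/s^2
sin^2(90) = 1
Using H = v0^2 * sin^2(theta) / (2*g)
H = 40^2 * 1 / (2*10)
H = 1600 * 1 / 20
H = 1600 / 20
H = 80 m

80 m


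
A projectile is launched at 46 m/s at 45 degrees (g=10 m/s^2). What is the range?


Given: v0 = 46 m/s, theta = 45 deg, g = 10 m/s^2
sin(2*45) = sin(90) = 1
Using R = v0^2 * sin(2*theta) / g
R = 46^2 * 1 / 10
R = 2116 / 10
R = 1058/5 m

1058/5 m


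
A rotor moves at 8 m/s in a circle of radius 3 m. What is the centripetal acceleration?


Given: v = 8 m/s, r = 3 m
Using a_c = v^2 / r
a_c = 8^2 / 3
a_c = 64 / 3
a_c = 64/3 m/s^2

64/3 m/s^2


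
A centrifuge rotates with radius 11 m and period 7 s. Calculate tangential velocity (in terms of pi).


Given: radius r = 11 m, period T = 7 s
Using v = 2*pi*r / T
v = 2*pi*11 / 7
v = 22*pi / 7
v = 22/7*pi m/s

22/7*pi m/s


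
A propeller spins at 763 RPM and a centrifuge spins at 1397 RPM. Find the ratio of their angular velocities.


Given: RPM_A = 763, RPM_B = 1397
omega = 2*pi*RPM/60, so omega_A/omega_B = RPM_A / RPM_B
omega_A/omega_B = 763 / 1397
omega_A/omega_B = 763/1397

763/1397


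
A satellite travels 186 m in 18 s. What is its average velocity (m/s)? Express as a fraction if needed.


Given: distance d = 186 m, time t = 18 s
Using v = d / t
v = 186 / 18
v = 31/3 m/s

31/3 m/s


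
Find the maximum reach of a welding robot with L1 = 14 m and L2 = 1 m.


Given: L1 = 14 m, L2 = 1 m
For a 2-link planar arm, max reach = L1 + L2 (fully extended)
Max reach = 14 + 1
Max reach = 15 m

15 m


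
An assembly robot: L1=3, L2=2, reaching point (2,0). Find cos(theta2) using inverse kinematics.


Given: L1 = 3, L2 = 2, target (x, y) = (2, 0)
Using cos(theta2) = (x^2 + y^2 - L1^2 - L2^2) / (2*L1*L2)
x^2 + y^2 = 2^2 + 0 = 4
L1^2 + L2^2 = 9 + 4 = 13
Numerator = 4 - 13 = -9
Denominator = 2*3*2 = 12
cos(theta2) = -9/12 = -3/4

-3/4


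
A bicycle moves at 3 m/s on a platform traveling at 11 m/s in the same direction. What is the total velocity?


Given: object velocity = 3 m/s, platform velocity = 11 m/s (same direction)
Using classical velocity addition: v_total = v_object + v_platform
v_total = 3 + 11
v_total = 14 m/s

14 m/s


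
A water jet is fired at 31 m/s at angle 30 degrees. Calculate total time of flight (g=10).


Given: v0 = 31 m/s, theta = 30 deg, g = 10 m/s^2
sin(30) = 1/2
Using T = 2*v0*sin(theta) / g
T = 2*31*1/2 / 10
T = 31 / 10
T = 31/10 s

31/10 s


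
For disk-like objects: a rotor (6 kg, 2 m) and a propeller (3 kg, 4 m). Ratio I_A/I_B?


Given: M1=6 kg, R1=2 m, M2=3 kg, R2=4 m
For a disk: I = (1/2)*M*R^2, so I_A/I_B = (M1*R1^2)/(M2*R2^2)
M1*R1^2 = 6*4 = 24
M2*R2^2 = 3*16 = 48
I_A/I_B = 24/48 = 1/2

1/2


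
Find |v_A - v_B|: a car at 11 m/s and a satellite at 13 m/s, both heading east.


Given: v_A = 11 m/s east, v_B = 13 m/s east
Both move in the same direction; relative speed = |v_A - v_B|
|11 - 13| = |-2|
= 2 m/s

2 m/s


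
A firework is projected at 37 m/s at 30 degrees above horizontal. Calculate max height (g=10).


Given: v0 = 37 m/s, theta = 30 deg, g = 10 m/s^2
sin^2(30) = 1/4
Using H = v0^2 * sin^2(theta) / (2*g)
H = 37^2 * 1/4 / (2*10)
H = 1369 * 1/4 / 20
H = 1369/4 / 20
H = 1369/80 m

1369/80 m


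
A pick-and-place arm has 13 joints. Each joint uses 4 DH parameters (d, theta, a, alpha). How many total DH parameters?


Given: 13 joints, 4 DH parameters per joint (d, theta, a, alpha)
Total DH parameters = number_of_joints * 4
Total = 13 * 4
Total = 52

52


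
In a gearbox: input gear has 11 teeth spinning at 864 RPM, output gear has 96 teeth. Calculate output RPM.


Given: N1 = 11 teeth, w1 = 864 RPM, N2 = 96 teeth
Using N1*w1 = N2*w2
w2 = N1*w1 / N2
w2 = 11*864 / 96
w2 = 9504 / 96
w2 = 99 RPM

99 RPM


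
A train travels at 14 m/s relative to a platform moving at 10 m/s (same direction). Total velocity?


Given: object velocity = 14 m/s, platform velocity = 10 m/s (same direction)
Using classical velocity addition: v_total = v_object + v_platform
v_total = 14 + 10
v_total = 24 m/s

24 m/s


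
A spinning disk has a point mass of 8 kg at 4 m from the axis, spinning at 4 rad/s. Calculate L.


Given: m = 8 kg, r = 4 m, omega = 4 rad/s
For a point mass: I = m*r^2
I = 8*4^2 = 8*16 = 128
L = I*omega = 128*4
L = 512 kg*m^2/s

512 kg*m^2/s


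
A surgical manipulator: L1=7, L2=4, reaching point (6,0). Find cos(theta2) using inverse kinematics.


Given: L1 = 7, L2 = 4, target (x, y) = (6, 0)
Using cos(theta2) = (x^2 + y^2 - L1^2 - L2^2) / (2*L1*L2)
x^2 + y^2 = 6^2 + 0 = 36
L1^2 + L2^2 = 49 + 16 = 65
Numerator = 36 - 65 = -29
Denominator = 2*7*4 = 56
cos(theta2) = -29/56 = -29/56

-29/56


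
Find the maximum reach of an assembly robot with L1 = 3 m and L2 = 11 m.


Given: L1 = 3 m, L2 = 11 m
For a 2-link planar arm, max reach = L1 + L2 (fully extended)
Max reach = 3 + 11
Max reach = 14 m

14 m


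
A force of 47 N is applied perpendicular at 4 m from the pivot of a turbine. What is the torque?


Given: F = 47 N, r = 4 m, angle = 90 deg (perpendicular)
Using tau = F * r * sin(90)
sin(90) = 1
tau = 47 * 4 * 1
tau = 188 Nm

188 Nm


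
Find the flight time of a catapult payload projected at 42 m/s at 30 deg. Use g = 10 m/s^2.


Given: v0 = 42 m/s, theta = 30 deg, g = 10 m/s^2
sin(30) = 1/2
Using T = 2*v0*sin(theta) / g
T = 2*42*1/2 / 10
T = 42 / 10
T = 21/5 s

21/5 s


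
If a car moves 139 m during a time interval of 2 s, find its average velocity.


Given: distance d = 139 m, time t = 2 s
Using v = d / t
v = 139 / 2
v = 139/2 m/s

139/2 m/s


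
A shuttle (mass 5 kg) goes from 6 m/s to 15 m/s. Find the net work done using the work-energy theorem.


Given: m = 5 kg, v0 = 6 m/s, v = 15 m/s
Using W = (1/2)*m*(v^2 - v0^2)
v^2 = 15^2 = 225
v0^2 = 6^2 = 36
v^2 - v0^2 = 225 - 36 = 189
W = (1/2)*5*189 = 945/2 J

945/2 J


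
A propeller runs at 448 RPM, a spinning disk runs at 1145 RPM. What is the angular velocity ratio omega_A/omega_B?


Given: RPM_A = 448, RPM_B = 1145
omega = 2*pi*RPM/60, so omega_A/omega_B = RPM_A / RPM_B
omega_A/omega_B = 448 / 1145
omega_A/omega_B = 448/1145

448/1145


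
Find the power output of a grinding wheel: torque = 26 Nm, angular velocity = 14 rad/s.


Given: tau = 26 Nm, omega = 14 rad/s
Using P = tau * omega
P = 26 * 14
P = 364 W

364 W


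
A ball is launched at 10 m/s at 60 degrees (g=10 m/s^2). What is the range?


Given: v0 = 10 m/s, theta = 60 deg, g = 10 m/s^2
sin(2*60) = sin(120) = sqrt(3)/2
Using R = v0^2 * sin(2*theta) / g
R = 10^2 * (sqrt(3)/2) / 10
R = 100 * sqrt(3) / 20
R = 5*sqrt(3) m

5*sqrt(3) m


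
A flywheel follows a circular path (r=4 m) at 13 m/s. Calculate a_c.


Given: v = 13 m/s, r = 4 m
Using a_c = v^2 / r
a_c = 13^2 / 4
a_c = 169 / 4
a_c = 169/4 m/s^2

169/4 m/s^2


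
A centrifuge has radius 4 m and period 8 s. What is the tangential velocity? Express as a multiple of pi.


Given: radius r = 4 m, period T = 8 s
Using v = 2*pi*r / T
v = 2*pi*4 / 8
v = 8*pi / 8
v = 1*pi m/s

1*pi m/s


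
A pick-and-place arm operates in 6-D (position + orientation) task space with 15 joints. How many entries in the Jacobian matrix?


Given: task space dimension = 6, joints = 15
Jacobian is a 6 x 15 matrix
Total entries = rows * columns
Total = 6 * 15
Total = 90

90


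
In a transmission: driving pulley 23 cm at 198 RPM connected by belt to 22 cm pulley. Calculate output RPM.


Given: D1 = 23 cm, w1 = 198 RPM, D2 = 22 cm
Using D1*w1 = D2*w2
w2 = D1*w1 / D2
w2 = 23*198 / 22
w2 = 4554 / 22
w2 = 207 RPM

207 RPM


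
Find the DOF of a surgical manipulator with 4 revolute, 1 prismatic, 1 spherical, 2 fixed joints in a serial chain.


Given: serial robot with 4 revolute, 1 prismatic, 1 spherical, 2 fixed joints
DOF contribution per joint type: revolute=1, prismatic=1, spherical=3, fixed=0
DOF = 4*1 + 1*1 + 1*3 + 2*0
DOF = 8

8


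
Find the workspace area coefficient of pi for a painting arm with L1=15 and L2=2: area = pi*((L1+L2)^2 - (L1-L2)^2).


Given: L1 = 15, L2 = 2
(L1+L2)^2 = (17)^2 = 289
(L1-L2)^2 = (13)^2 = 169
Difference = 289 - 169 = 120
This equals 4*L1*L2 = 4*15*2 = 120
Workspace area = 120*pi

120


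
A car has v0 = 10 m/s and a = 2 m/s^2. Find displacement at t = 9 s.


Given: v0 = 10 m/s, a = 2 m/s^2, t = 9 s
Using s = v0*t + (1/2)*a*t^2
s = 10*9 + (1/2)*2*9^2
s = 90 + (1/2)*162
s = 90 + 81
s = 171

171 m


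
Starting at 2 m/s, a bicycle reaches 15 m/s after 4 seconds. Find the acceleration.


Given: initial velocity v0 = 2 m/s, final velocity v = 15 m/s, time t = 4 s
Using a = (v - v0) / t
a = (15 - 2) / 4
a = 13 / 4
a = 13/4 m/s^2

13/4 m/s^2


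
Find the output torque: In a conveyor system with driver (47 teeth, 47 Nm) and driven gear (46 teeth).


Given: N1 = 47, N2 = 46, T1 = 47 Nm
Using T2/T1 = N2/N1
T2 = T1 * N2 / N1
T2 = 47 * 46 / 47
T2 = 2162 / 47
T2 = 46 Nm

46 Nm


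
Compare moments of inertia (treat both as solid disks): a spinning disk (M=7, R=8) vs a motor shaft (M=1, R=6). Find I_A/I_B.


Given: M1=7 kg, R1=8 m, M2=1 kg, R2=6 m
For a disk: I = (1/2)*M*R^2, so I_A/I_B = (M1*R1^2)/(M2*R2^2)
M1*R1^2 = 7*64 = 448
M2*R2^2 = 1*36 = 36
I_A/I_B = 448/36 = 112/9

112/9
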